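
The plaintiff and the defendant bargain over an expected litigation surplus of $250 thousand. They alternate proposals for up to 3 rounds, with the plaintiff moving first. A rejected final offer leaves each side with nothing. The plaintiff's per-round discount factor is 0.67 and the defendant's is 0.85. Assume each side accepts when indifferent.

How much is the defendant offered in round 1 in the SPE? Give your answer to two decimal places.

70.13

Round 3 (the plaintiff proposes): the defendant will accept anything ≥ 0, so the plaintiff offers 0 and keeps 250.
Round 2 (the defendant proposes): the plaintiff can get 250 next round, worth 0.67 × 250 = 167.5 now, so the defendant offers 167.5, keeping 82.5.
Round 1 (the plaintiff proposes): the defendant can get 82.5 next round, worth 0.85 × 82.5 = 70.125 now. The plaintiff offers 70.125 and keeps 250 − 70.125 = 179.875.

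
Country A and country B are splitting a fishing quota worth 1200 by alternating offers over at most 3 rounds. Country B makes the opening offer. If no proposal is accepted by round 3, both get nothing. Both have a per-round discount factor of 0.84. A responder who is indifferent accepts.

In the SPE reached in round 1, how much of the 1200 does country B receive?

Work backward from the last round.
Round 3 (country B proposes): rejection yields 0 for country A; country B offers 0 and keeps 1200.
Round 2 (country A proposes): country B can get 1200 next round, worth 0.84 × 1200 = 1008 now, so country A offers 1008, keeping 192.
Round 1 (country B proposes): country A can get 192 next round, worth 0.84 × 192 = 161.28 now. Country B offers 161.28 and keeps 1200 − 161.28 = 1038.72.

1038.72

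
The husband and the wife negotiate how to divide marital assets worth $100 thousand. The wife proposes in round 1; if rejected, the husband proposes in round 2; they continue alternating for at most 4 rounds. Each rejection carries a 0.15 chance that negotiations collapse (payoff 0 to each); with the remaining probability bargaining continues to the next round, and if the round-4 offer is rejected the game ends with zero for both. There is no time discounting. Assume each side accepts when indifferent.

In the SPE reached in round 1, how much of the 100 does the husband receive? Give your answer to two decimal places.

74.16

Round 4 (the husband proposes): rejection yields 0 for the wife; the husband offers 0 and keeps 100.
Round 3 (the wife proposes): rejecting gives the husband an expected 0.85 × 100 = 85. The wife offers 85 and keeps 100 − 85 = 15.
Round 2 (the husband proposes): rejecting gives the wife an expected 0.85 × 15 = 12.75. The husband offers 12.75 and keeps 100 − 12.75 = 87.25.
Round 1 (the wife proposes): rejecting gives the husband an expected 0.85 × 87.25 = 74.1625, so the wife offers 74.1625, keeping 25.8375.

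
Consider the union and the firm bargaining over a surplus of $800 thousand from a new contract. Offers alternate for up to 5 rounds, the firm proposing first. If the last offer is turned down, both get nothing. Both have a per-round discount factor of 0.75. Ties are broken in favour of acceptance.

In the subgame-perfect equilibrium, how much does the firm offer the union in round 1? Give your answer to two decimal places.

Work backward from the last round.
Round 5 (the firm proposes): rejection yields 0 for the union; the firm offers 0 and keeps 800.
Round 4 (the union proposes): the firm can get 800 next round, worth 0.75 × 800 = 600 now; the union offers that and keeps 200.
Round 3 (the firm proposes): the union can get 200 next round, worth 0.75 × 200 = 150 now, so the firm offers 150, keeping 650.
Round 2 (the union proposes): the firm can get 650 next round, worth 0.75 × 650 = 487.5 now, so the union offers 487.5, keeping 312.5.
Round 1 (the firm proposes): the union can get 312.5 next round, worth 0.75 × 312.5 = 234.375 now, so the firm offers 234.375, keeping 565.625.

234.38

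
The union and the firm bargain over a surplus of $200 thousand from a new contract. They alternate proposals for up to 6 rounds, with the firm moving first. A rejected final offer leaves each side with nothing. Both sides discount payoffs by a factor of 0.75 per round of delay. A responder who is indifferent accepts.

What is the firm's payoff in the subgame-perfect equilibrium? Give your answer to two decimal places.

93.95

Work backward from the last round.
Round 6 (the union proposes): rejection yields 0 for the firm; the union offers 0 and keeps 200.
Round 5 (the firm proposes): the union can get 200 next round, worth 0.75 × 200 = 150 now, so the firm offers 150, keeping 50.
Round 4 (the union proposes): the firm can get 50 next round, worth 0.75 × 50 = 37.5 now, so the union offers 37.5, keeping 162.5.
Round 3 (the firm proposes): the union can get 162.5 next round, worth 0.75 × 162.5 = 121.875 now, so the firm offers 121.875, keeping 78.125.
Round 2 (the union proposes): the firm can get 78.125 next round, worth 0.75 × 78.125 = 58.59375 now, so the union offers 58.59375, keeping 141.40625.
Round 1 (the firm proposes): the union can get 141.40625 next round, worth 0.75 × 141.40625 = 106.0546875 now, so the firm offers 106.0546875, keeping 93.9453125.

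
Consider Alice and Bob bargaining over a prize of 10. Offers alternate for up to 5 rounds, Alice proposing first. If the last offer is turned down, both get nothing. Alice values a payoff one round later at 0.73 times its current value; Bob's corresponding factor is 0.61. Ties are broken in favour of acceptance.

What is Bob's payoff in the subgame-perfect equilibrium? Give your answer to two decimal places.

Work backward from the last round.
Round 5 (Alice proposes): rejection yields 0 for Bob; Alice offers 0 and keeps 10.
Round 4 (Bob proposes): Alice can get 10 next round, worth 0.73 × 10 = 7.3 now. Bob offers 7.3 and keeps 10 − 7.3 = 2.7.
Round 3 (Alice proposes): Bob can get 2.7 next round, worth 0.61 × 2.7 = 1.647 now, so Alice offers 1.647, keeping 8.353.
Round 2 (Bob proposes): Alice can get 8.353 next round, worth 0.73 × 8.353 = 6.09769 now. Bob offers 6.09769 and keeps 10 − 6.09769 = 3.90231.
Round 1 (Alice proposes): Bob can get 3.90231 next round, worth 0.61 × 3.90231 = 2.3804091 now; Alice offers that and keeps 7.6195909.

2.38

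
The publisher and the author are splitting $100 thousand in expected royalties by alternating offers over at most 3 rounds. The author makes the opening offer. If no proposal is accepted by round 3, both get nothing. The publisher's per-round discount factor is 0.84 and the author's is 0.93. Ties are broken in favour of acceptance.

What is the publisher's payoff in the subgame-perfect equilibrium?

By backward induction:
Round 3 (the author proposes): the publisher will accept anything ≥ 0, so the author offers 0 and keeps 100.
Round 2 (the publisher proposes): the author can get 100 next round, worth 0.93 × 100 = 93 now. The publisher offers 93 and keeps 100 − 93 = 7.
Round 1 (the author proposes): the publisher can get 7 next round, worth 0.84 × 7 = 5.88 now. The author offers 5.88 and keeps 100 − 5.88 = 94.12.

5.88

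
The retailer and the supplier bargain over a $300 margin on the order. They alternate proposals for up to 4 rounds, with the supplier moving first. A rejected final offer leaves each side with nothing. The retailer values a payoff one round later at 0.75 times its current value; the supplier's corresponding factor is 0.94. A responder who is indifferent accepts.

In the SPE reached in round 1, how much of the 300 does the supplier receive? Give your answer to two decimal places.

127.88

Solve by backward induction from round 4.
Round 4 (the retailer proposes): the supplier will accept anything ≥ 0, so the retailer offers 0 and keeps 300.
Round 3 (the supplier proposes): the retailer can get 300 next round, worth 0.75 × 300 = 225 now, so the supplier offers 225, keeping 75.
Round 2 (the retailer proposes): the supplier can get 75 next round, worth 0.94 × 75 = 70.5 now. The retailer offers 70.5 and keeps 300 − 70.5 = 229.5.
Round 1 (the supplier proposes): the retailer can get 229.5 next round, worth 0.75 × 229.5 = 172.125 now, so the supplier offers 172.125, keeping 127.875.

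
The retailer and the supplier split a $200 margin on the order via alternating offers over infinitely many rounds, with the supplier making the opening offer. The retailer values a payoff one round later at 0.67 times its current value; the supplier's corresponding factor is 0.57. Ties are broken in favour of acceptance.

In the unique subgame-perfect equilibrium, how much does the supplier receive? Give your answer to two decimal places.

When the supplier proposes, the retailer accepts any offer worth at least 0.67 times what the retailer would get by proposing next round; and vice versa.
This gives x = 200 − 0.67y and y = 200 − 0.57x, where x and y are each side's share when it proposes.
Hence (1 − 0.67·0.57)x = 200(1 − 0.67), i.e. 0.6181·x = 66.
x ≈ 106.7788; the retailer's share is 200 − x ≈ 93.2212.

106.78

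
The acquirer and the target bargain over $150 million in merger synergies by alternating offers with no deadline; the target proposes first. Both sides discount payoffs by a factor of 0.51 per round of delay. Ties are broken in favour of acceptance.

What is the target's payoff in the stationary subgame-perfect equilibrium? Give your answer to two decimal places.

Let x be the target's share when the target proposes and y be the acquirer's share when the acquirer proposes.
The acquirer accepts iff offered ≥ 0.51·y, so x = 150 − 0.51y. Symmetrically y = 150 − 0.51x.
Substituting: x = 150 − 0.51(150 − 0.51x), giving x(1 − 0.51·0.51) = 150(1 − 0.51).
So x = 150 × 0.49 / 0.7399 ≈ 99.3377, and the acquirer receives 150 − x ≈ 50.6623.

99.34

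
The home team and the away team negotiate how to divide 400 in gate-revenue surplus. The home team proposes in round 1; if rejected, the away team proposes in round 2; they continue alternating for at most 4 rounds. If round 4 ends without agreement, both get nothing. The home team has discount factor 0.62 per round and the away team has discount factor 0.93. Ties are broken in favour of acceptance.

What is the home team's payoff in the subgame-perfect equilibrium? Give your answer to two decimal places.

Round 4 (the away team proposes): the home team will accept anything ≥ 0, so the away team offers 0 and keeps 400.
Round 3 (the home team proposes): the away team can get 400 next round, worth 0.93 × 400 = 372 now, so the home team offers 372, keeping 28.
Round 2 (the away team proposes): the home team can get 28 next round, worth 0.62 × 28 = 17.36 now. The away team offers 17.36 and keeps 400 − 17.36 = 382.64.
Round 1 (the home team proposes): the away team can get 382.64 next round, worth 0.93 × 382.64 = 355.8552 now; the home team offers that and keeps 44.1448.

44.14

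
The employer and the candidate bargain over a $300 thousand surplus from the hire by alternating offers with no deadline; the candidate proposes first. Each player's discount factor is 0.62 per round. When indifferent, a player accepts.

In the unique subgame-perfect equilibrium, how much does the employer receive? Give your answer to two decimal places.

When the candidate proposes, the employer accepts any offer worth at least 0.62 times what the employer would get by proposing next round; and vice versa.
This gives x = 300 − 0.62y and y = 300 − 0.62x, where x and y are each side's share when it proposes.
Hence (1 − 0.62·0.62)x = 300(1 − 0.62), i.e. 0.6156·x = 114.
x ≈ 185.1852; the employer's share is 300 − x ≈ 114.8148.

114.81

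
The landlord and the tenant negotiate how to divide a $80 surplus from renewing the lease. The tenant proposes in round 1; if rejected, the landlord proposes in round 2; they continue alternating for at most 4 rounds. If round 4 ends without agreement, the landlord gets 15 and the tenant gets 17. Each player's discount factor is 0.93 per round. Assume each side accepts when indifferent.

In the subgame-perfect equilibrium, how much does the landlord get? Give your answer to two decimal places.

55.88

Solve by backward induction from round 4.
Round 4 (the landlord proposes): the tenant gets 17 if talks fail, so the landlord offers 17 and keeps 63.
Round 3 (the tenant proposes): the landlord can get 63 next round, worth 0.93 × 63 = 58.59 now, so the tenant offers 58.59, keeping 21.41.
Round 2 (the landlord proposes): the tenant can get 21.41 next round, worth 0.93 × 21.41 = 19.9113 now; the landlord offers that and keeps 60.0887.
Round 1 (the tenant proposes): the landlord can get 60.0887 next round, worth 0.93 × 60.0887 = 55.882491 now. The tenant offers 55.882491 and keeps 80 − 55.882491 = 24.117509.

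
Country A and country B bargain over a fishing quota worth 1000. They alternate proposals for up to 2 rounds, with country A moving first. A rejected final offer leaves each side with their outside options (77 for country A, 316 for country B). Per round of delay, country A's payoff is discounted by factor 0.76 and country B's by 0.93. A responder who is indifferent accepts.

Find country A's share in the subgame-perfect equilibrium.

141.61

Round 2 (country B proposes): country A gets 77 if talks fail, so country B offers 77 and keeps 923.
Round 1 (country A proposes): country B can get 923 next round, worth 0.93 × 923 = 858.39 now. Country A offers 858.39 and keeps 1000 − 858.39 = 141.61.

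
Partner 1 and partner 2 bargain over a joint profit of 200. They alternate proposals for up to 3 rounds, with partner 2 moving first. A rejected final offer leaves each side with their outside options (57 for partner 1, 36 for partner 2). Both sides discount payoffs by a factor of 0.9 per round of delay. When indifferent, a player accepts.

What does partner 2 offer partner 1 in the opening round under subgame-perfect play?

Round 3 (partner 2 proposes): partner 1 gets 57 if talks fail, so partner 2 offers 57 and keeps 143.
Round 2 (partner 1 proposes): partner 2 can get 143 next round, worth 0.9 × 143 = 128.7 now; partner 1 offers that and keeps 71.3.
Round 1 (partner 2 proposes): partner 1 can get 71.3 next round, worth 0.9 × 71.3 = 64.17 now, so partner 2 offers 64.17, keeping 135.83.

64.17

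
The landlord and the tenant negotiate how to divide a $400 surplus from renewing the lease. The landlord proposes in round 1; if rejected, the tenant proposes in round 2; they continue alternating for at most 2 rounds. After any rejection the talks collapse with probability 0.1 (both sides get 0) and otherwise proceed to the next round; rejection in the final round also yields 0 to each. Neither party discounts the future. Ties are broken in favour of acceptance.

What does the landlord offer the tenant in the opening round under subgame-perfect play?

Round 2 (the tenant proposes): the landlord will accept anything ≥ 0, so the tenant offers 0 and keeps 400.
Round 1 (the landlord proposes): rejecting gives the tenant an expected 0.9 × 400 = 360; the landlord offers that and keeps 40.

360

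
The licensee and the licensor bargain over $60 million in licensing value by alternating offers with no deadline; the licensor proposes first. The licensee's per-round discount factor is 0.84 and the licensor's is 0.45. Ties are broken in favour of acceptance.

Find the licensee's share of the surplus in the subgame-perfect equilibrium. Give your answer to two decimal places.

Let x be the licensor's share when the licensor proposes and y be the licensee's share when the licensee proposes.
The licensee accepts iff offered ≥ 0.84·y, so x = 60 − 0.84y. Symmetrically y = 60 − 0.45x.
Substituting: x = 60 − 0.84(60 − 0.45x), giving x(1 − 0.45·0.84) = 60(1 − 0.84).
So x = 60 × 0.16 / 0.622 ≈ 15.4341, and the licensee receives 60 − x ≈ 44.5659.

44.57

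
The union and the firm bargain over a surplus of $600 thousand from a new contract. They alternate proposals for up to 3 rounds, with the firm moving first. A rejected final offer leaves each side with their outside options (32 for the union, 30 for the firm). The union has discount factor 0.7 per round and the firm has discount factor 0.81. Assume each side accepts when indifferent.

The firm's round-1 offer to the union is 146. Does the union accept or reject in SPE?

Accept

Work out the union's continuation value if the offer is rejected.
Round 3 (the firm proposes): the union gets 32 if talks fail, so the firm offers 32 and keeps 568.
Round 2 (the union proposes): the firm can get 568 next round, worth 0.81 × 568 = 460.08 now; the union offers that and keeps 139.92.
So by rejecting in round 1, the union gets 139.92 next round, worth 0.7 × 139.92 = 97.944 now.
Offer 146 ≥ 97.944, so the union accepts.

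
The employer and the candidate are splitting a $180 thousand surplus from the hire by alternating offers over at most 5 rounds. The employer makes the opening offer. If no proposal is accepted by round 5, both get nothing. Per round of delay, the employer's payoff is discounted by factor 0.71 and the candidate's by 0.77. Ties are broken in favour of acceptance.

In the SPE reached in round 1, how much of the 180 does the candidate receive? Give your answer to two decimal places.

Round 5 (the employer proposes): the candidate will accept anything ≥ 0, so the employer offers 0 and keeps 180.
Round 4 (the candidate proposes): the employer can get 180 next round, worth 0.71 × 180 = 127.8 now, so the candidate offers 127.8, keeping 52.2.
Round 3 (the employer proposes): the candidate can get 52.2 next round, worth 0.77 × 52.2 = 40.194 now, so the employer offers 40.194, keeping 139.806.
Round 2 (the candidate proposes): the employer can get 139.806 next round, worth 0.71 × 139.806 = 99.26226 now, so the candidate offers 99.26226, keeping 80.73774.
Round 1 (the employer proposes): the candidate can get 80.73774 next round, worth 0.77 × 80.73774 = 62.1680598 now; the employer offers that and keeps 117.8319402.

62.17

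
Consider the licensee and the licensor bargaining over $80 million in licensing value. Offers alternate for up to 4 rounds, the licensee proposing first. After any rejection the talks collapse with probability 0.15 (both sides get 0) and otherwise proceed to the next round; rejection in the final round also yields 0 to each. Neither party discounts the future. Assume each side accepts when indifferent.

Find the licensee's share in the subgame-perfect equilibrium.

20.67

Round 4 (the licensor proposes): the licensee will accept anything ≥ 0, so the licensor offers 0 and keeps 80.
Round 3 (the licensee proposes): rejecting gives the licensor an expected 0.85 × 80 = 68; the licensee offers that and keeps 12.
Round 2 (the licensor proposes): rejecting gives the licensee an expected 0.85 × 12 = 10.2; the licensor offers that and keeps 69.8.
Round 1 (the licensee proposes): rejecting gives the licensor an expected 0.85 × 69.8 = 59.33; the licensee offers that and keeps 20.67.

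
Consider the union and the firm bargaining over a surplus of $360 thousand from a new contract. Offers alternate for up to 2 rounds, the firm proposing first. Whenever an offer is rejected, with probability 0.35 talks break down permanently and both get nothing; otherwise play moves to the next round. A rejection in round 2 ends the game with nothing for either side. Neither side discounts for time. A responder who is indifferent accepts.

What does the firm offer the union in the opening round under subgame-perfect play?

By backward induction:
Round 2 (the union proposes): the firm will accept anything ≥ 0, so the union offers 0 and keeps 360.
Round 1 (the firm proposes): rejecting gives the union an expected 0.65 × 360 = 234. The firm offers 234 and keeps 360 − 234 = 126.

234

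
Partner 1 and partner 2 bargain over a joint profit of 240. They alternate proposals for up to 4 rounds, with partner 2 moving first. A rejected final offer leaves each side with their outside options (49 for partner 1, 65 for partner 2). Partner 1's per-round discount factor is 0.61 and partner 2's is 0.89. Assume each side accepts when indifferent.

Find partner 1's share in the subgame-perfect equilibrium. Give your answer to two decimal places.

74.06

Solve by backward induction from round 4.
Round 4 (partner 1 proposes): partner 2 gets 65 if talks fail, so partner 1 offers 65 and keeps 175.
Round 3 (partner 2 proposes): partner 1 can get 175 next round, worth 0.61 × 175 = 106.75 now, so partner 2 offers 106.75, keeping 133.25.
Round 2 (partner 1 proposes): partner 2 can get 133.25 next round, worth 0.89 × 133.25 = 118.5925 now; partner 1 offers that and keeps 121.4075.
Round 1 (partner 2 proposes): partner 1 can get 121.4075 next round, worth 0.61 × 121.4075 = 74.058575 now. Partner 2 offers 74.058575 and keeps 240 − 74.058575 = 165.941425.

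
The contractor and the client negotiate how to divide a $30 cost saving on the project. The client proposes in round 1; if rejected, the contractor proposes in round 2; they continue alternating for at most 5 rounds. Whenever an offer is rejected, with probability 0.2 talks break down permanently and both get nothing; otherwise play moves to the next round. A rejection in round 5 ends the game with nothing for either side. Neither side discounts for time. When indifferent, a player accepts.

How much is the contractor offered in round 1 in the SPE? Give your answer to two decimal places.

7.87

Round 5 (the client proposes): the contractor will accept anything ≥ 0, so the client offers 0 and keeps 30.
Round 4 (the contractor proposes): rejecting gives the client an expected 0.8 × 30 = 24. The contractor offers 24 and keeps 30 − 24 = 6.
Round 3 (the client proposes): rejecting gives the contractor an expected 0.8 × 6 = 4.8. The client offers 4.8 and keeps 30 − 4.8 = 25.2.
Round 2 (the contractor proposes): rejecting gives the client an expected 0.8 × 25.2 = 20.16; the contractor offers that and keeps 9.84.
Round 1 (the client proposes): rejecting gives the contractor an expected 0.8 × 9.84 = 7.872. The client offers 7.872 and keeps 30 − 7.872 = 22.128.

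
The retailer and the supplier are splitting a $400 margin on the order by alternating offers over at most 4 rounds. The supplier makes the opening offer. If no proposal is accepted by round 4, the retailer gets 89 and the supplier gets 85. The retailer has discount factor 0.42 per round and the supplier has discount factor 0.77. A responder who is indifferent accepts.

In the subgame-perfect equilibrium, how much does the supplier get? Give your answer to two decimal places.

318.57

Round 4 (the retailer proposes): the supplier gets 85 if talks fail, so the retailer offers 85 and keeps 315.
Round 3 (the supplier proposes): the retailer can get 315 next round, worth 0.42 × 315 = 132.3 now. The supplier offers 132.3 and keeps 400 − 132.3 = 267.7.
Round 2 (the retailer proposes): the supplier can get 267.7 next round, worth 0.77 × 267.7 = 206.129 now, so the retailer offers 206.129, keeping 193.871.
Round 1 (the supplier proposes): the retailer can get 193.871 next round, worth 0.42 × 193.871 = 81.42582 now, so the supplier offers 81.42582, keeping 318.57418.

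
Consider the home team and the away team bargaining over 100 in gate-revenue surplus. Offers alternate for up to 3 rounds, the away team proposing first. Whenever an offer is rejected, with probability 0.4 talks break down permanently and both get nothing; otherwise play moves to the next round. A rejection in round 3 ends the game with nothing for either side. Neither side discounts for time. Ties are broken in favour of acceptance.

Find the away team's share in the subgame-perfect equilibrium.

Round 3 (the away team proposes): the home team will accept anything ≥ 0, so the away team offers 0 and keeps 100.
Round 2 (the home team proposes): rejecting gives the away team an expected 0.6 × 100 = 60, so the home team offers 60, keeping 40.
Round 1 (the away team proposes): rejecting gives the home team an expected 0.6 × 40 = 24; the away team offers that and keeps 76.

76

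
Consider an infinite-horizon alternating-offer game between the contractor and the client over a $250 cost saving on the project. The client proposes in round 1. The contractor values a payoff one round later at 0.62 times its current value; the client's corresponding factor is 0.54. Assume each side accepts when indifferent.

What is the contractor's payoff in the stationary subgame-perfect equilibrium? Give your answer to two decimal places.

107.19

In a stationary SPE each proposer offers the other exactly their discounted continuation value.
If the client keeps x when proposing and the contractor keeps y when proposing, then x = 250 − 0.62y and y = 250 − 0.54x.
Solving: x = 250(1 − 0.62) / (1 − 0.54·0.62) = 95 / 0.6652 ≈ 142.8142.
The contractor gets 250 − 142.8142 ≈ 107.1858.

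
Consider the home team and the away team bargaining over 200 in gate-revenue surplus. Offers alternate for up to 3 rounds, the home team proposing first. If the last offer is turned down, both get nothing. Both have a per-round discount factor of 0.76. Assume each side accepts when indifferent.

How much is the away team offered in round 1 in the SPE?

By backward induction:
Round 3 (the home team proposes): rejection yields 0 for the away team; the home team offers 0 and keeps 200.
Round 2 (the away team proposes): the home team can get 200 next round, worth 0.76 × 200 = 152 now, so the away team offers 152, keeping 48.
Round 1 (the home team proposes): the away team can get 48 next round, worth 0.76 × 48 = 36.48 now; the home team offers that and keeps 163.52.

36.48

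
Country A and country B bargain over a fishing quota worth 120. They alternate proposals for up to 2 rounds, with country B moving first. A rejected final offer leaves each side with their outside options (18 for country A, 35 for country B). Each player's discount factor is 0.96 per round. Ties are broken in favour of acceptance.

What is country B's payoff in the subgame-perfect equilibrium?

38.4

Round 2 (country A proposes): country B gets 35 if talks fail, so country A offers 35 and keeps 85.
Round 1 (country B proposes): country A can get 85 next round, worth 0.96 × 85 = 81.6 now; country B offers that and keeps 38.4.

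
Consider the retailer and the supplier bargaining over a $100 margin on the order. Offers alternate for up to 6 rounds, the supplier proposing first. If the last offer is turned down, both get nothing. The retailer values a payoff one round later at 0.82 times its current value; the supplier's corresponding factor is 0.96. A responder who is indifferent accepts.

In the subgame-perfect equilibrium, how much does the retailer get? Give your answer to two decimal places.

56.68

By backward induction:
Round 6 (the retailer proposes): the supplier will accept anything ≥ 0, so the retailer offers 0 and keeps 100.
Round 5 (the supplier proposes): the retailer can get 100 next round, worth 0.82 × 100 = 82 now. The supplier offers 82 and keeps 100 − 82 = 18.
Round 4 (the retailer proposes): the supplier can get 18 next round, worth 0.96 × 18 = 17.28 now, so the retailer offers 17.28, keeping 82.72.
Round 3 (the supplier proposes): the retailer can get 82.72 next round, worth 0.82 × 82.72 = 67.8304 now, so the supplier offers 67.8304, keeping 32.1696.
Round 2 (the retailer proposes): the supplier can get 32.1696 next round, worth 0.96 × 32.1696 = 30.882816 now. The retailer offers 30.882816 and keeps 100 − 30.882816 = 69.117184.
Round 1 (the supplier proposes): the retailer can get 69.117184 next round, worth 0.82 × 69.117184 = 56.67609088 now, so the supplier offers 56.67609088, keeping 43.32390912.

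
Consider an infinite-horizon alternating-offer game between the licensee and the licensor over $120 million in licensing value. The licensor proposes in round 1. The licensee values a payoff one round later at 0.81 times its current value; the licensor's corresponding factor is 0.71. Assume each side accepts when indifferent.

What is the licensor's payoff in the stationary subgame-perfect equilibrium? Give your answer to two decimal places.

When the licensor proposes, the licensee accepts any offer worth at least 0.81 times what the licensee would get by proposing next round; and vice versa.
This gives x = 120 − 0.81y and y = 120 − 0.71x, where x and y are each side's share when it proposes.
Hence (1 − 0.81·0.71)x = 120(1 − 0.81), i.e. 0.4249·x = 22.8.
x ≈ 53.6597; the licensee's share is 120 − x ≈ 66.3403.

53.66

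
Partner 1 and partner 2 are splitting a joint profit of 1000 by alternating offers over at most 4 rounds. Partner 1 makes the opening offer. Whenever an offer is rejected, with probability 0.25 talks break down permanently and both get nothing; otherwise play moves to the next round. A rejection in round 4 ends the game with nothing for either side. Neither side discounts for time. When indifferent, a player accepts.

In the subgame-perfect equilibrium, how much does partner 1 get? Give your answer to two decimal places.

Round 4 (partner 2 proposes): partner 1 will accept anything ≥ 0, so partner 2 offers 0 and keeps 1000.
Round 3 (partner 1 proposes): rejecting gives partner 2 an expected 0.75 × 1000 = 750. Partner 1 offers 750 and keeps 1000 − 750 = 250.
Round 2 (partner 2 proposes): rejecting gives partner 1 an expected 0.75 × 250 = 187.5, so partner 2 offers 187.5, keeping 812.5.
Round 1 (partner 1 proposes): rejecting gives partner 2 an expected 0.75 × 812.5 = 609.375. Partner 1 offers 609.375 and keeps 1000 − 609.375 = 390.625.

390.63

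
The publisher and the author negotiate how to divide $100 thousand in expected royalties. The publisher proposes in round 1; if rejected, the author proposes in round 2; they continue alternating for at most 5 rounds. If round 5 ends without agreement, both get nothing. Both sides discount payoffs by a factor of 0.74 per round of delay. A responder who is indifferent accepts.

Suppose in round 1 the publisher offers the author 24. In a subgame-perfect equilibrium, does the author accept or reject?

Work out the author's continuation value if the offer is rejected.
Round 5 (the publisher proposes): rejection yields 0 for the author; the publisher offers 0 and keeps 100.
Round 4 (the author proposes): the publisher can get 100 next round, worth 0.74 × 100 = 74 now; the author offers that and keeps 26.
Round 3 (the publisher proposes): the author can get 26 next round, worth 0.74 × 26 = 19.24 now; the publisher offers that and keeps 80.76.
Round 2 (the author proposes): the publisher can get 80.76 next round, worth 0.74 × 80.76 = 59.7624 now; the author offers that and keeps 40.2376.
So by rejecting in round 1, the author gets 40.2376 next round, worth 0.74 × 40.2376 = 29.775824 now.
Offer 24 < 29.775824, so the author rejects.

Reject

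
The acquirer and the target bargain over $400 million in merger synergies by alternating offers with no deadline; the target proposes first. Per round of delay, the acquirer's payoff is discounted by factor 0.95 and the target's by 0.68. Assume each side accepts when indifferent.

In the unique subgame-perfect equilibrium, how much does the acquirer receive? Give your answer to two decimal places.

When the target proposes, the acquirer accepts any offer worth at least 0.95 times what the acquirer would get by proposing next round; and vice versa.
This gives x = 400 − 0.95y and y = 400 − 0.68x, where x and y are each side's share when it proposes.
Hence (1 − 0.95·0.68)x = 400(1 − 0.95), i.e. 0.354·x = 20.
x ≈ 56.4972; the acquirer's share is 400 − x ≈ 343.5028.

343.50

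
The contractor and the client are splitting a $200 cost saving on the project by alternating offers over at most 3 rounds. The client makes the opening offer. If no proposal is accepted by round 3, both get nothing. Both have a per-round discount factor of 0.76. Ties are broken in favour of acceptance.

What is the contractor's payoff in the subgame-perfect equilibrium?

Round 3 (the client proposes): the contractor will accept anything ≥ 0, so the client offers 0 and keeps 200.
Round 2 (the contractor proposes): the client can get 200 next round, worth 0.76 × 200 = 152 now; the contractor offers that and keeps 48.
Round 1 (the client proposes): the contractor can get 48 next round, worth 0.76 × 48 = 36.48 now; the client offers that and keeps 163.52.

36.48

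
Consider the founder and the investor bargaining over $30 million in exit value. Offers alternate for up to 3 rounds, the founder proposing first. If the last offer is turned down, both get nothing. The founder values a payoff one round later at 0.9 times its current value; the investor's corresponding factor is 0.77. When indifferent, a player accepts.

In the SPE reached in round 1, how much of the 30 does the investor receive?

2.31

By backward induction:
Round 3 (the founder proposes): the investor will accept anything ≥ 0, so the founder offers 0 and keeps 30.
Round 2 (the investor proposes): the founder can get 30 next round, worth 0.9 × 30 = 27 now; the investor offers that and keeps 3.
Round 1 (the founder proposes): the investor can get 3 next round, worth 0.77 × 3 = 2.31 now, so the founder offers 2.31, keeping 27.69.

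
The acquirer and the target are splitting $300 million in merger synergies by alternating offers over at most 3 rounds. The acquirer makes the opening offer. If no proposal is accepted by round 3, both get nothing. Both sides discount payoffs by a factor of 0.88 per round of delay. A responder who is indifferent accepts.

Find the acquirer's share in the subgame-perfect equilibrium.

268.32

Round 3 (the acquirer proposes): the target will accept anything ≥ 0, so the acquirer offers 0 and keeps 300.
Round 2 (the target proposes): the acquirer can get 300 next round, worth 0.88 × 300 = 264 now; the target offers that and keeps 36.
Round 1 (the acquirer proposes): the target can get 36 next round, worth 0.88 × 36 = 31.68 now, so the acquirer offers 31.68, keeping 268.32.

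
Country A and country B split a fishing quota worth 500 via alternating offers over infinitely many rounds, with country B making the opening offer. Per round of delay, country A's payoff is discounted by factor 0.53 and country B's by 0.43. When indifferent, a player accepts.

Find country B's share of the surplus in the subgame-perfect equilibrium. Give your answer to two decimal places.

In a stationary SPE each proposer offers the other exactly their discounted continuation value.
If country B keeps x when proposing and country A keeps y when proposing, then x = 500 − 0.53y and y = 500 − 0.43x.
Solving: x = 500(1 − 0.53) / (1 − 0.43·0.53) = 235 / 0.7721 ≈ 304.3647.
Country A gets 500 − 304.3647 ≈ 195.6353.

304.36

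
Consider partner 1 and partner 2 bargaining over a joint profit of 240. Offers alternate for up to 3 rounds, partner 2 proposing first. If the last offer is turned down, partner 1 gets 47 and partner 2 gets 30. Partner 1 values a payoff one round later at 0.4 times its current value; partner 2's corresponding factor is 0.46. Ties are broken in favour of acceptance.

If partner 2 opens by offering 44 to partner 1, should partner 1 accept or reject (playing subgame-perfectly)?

Reject

Round 3 (partner 2 proposes): partner 1 gets 47 if talks fail, so partner 2 offers 47 and keeps 193.
Round 2 (partner 1 proposes): partner 2 can get 193 next round, worth 0.46 × 193 = 88.78 now. Partner 1 offers 88.78 and keeps 240 − 88.78 = 151.22.
So by rejecting in round 1, partner 1 gets 151.22 next round, worth 0.4 × 151.22 = 60.488 now.
Offer 44 < 60.488, so partner 1 rejects.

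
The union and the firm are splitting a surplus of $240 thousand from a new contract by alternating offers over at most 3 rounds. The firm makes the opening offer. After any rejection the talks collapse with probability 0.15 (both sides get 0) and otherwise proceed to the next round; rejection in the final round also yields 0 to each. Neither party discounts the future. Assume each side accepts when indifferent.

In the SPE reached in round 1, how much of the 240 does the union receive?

Round 3 (the firm proposes): the union will accept anything ≥ 0, so the firm offers 0 and keeps 240.
Round 2 (the union proposes): rejecting gives the firm an expected 0.85 × 240 = 204; the union offers that and keeps 36.
Round 1 (the firm proposes): rejecting gives the union an expected 0.85 × 36 = 30.6; the firm offers that and keeps 209.4.

30.6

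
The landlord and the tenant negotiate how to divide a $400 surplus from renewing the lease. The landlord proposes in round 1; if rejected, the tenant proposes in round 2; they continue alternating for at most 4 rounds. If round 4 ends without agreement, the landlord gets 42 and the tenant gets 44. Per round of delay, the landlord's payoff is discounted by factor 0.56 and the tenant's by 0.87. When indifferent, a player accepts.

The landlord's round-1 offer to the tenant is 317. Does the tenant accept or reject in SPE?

Round 4 (the tenant proposes): the landlord gets 42 if talks fail, so the tenant offers 42 and keeps 358.
Round 3 (the landlord proposes): the tenant can get 358 next round, worth 0.87 × 358 = 311.46 now, so the landlord offers 311.46, keeping 88.54.
Round 2 (the tenant proposes): the landlord can get 88.54 next round, worth 0.56 × 88.54 = 49.5824 now. The tenant offers 49.5824 and keeps 400 − 49.5824 = 350.4176.
So by rejecting in round 1, the tenant gets 350.4176 next round, worth 0.87 × 350.4176 = 304.863312 now.
Offer 317 ≥ 304.863312, so the tenant accepts.

Accept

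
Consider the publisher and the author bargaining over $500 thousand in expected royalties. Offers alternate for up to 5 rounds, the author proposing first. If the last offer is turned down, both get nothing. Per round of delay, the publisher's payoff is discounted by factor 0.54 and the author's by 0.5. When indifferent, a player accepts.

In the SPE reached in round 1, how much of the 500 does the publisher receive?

Round 5 (the author proposes): rejection yields 0 for the publisher; the author offers 0 and keeps 500.
Round 4 (the publisher proposes): the author can get 500 next round, worth 0.5 × 500 = 250 now. The publisher offers 250 and keeps 500 − 250 = 250.
Round 3 (the author proposes): the publisher can get 250 next round, worth 0.54 × 250 = 135 now. The author offers 135 and keeps 500 − 135 = 365.
Round 2 (the publisher proposes): the author can get 365 next round, worth 0.5 × 365 = 182.5 now; the publisher offers that and keeps 317.5.
Round 1 (the author proposes): the publisher can get 317.5 next round, worth 0.54 × 317.5 = 171.45 now. The author offers 171.45 and keeps 500 − 171.45 = 328.55.

171.45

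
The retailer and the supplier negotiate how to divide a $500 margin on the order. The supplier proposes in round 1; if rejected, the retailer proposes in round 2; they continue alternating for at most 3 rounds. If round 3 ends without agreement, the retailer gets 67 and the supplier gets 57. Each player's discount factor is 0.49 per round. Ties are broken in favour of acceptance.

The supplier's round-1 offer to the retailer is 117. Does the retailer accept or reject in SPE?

Reject

Work out the retailer's continuation value if the offer is rejected.
Round 3 (the supplier proposes): the retailer gets 67 if talks fail, so the supplier offers 67 and keeps 433.
Round 2 (the retailer proposes): the supplier can get 433 next round, worth 0.49 × 433 = 212.17 now. The retailer offers 212.17 and keeps 500 − 212.17 = 287.83.
So by rejecting in round 1, the retailer gets 287.83 next round, worth 0.49 × 287.83 = 141.0367 now.
Offer 117 < 141.0367, so the retailer rejects.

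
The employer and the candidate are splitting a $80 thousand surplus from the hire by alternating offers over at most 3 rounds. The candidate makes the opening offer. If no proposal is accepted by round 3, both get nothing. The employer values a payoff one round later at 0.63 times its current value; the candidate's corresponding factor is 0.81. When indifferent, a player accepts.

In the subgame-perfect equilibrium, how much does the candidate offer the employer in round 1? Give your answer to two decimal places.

Round 3 (the candidate proposes): the employer will accept anything ≥ 0, so the candidate offers 0 and keeps 80.
Round 2 (the employer proposes): the candidate can get 80 next round, worth 0.81 × 80 = 64.8 now. The employer offers 64.8 and keeps 80 − 64.8 = 15.2.
Round 1 (the candidate proposes): the employer can get 15.2 next round, worth 0.63 × 15.2 = 9.576 now; the candidate offers that and keeps 70.424.

9.58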